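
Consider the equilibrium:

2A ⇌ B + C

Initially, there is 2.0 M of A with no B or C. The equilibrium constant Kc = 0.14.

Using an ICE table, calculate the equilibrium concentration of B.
[B] = 0.428 M

ICE: [A] = 2.0 − 2x, [B] = [C] = x.
Kc = x²/(2.0 − 2x)² = 0.14 ⇒ √Kc = x/(2.0 − 2x).
x = √0.14·2.0/(1 + 2√0.14) = 0.37417·2.0/1.7483 = 0.42803.
[B] = x = 0.428 M.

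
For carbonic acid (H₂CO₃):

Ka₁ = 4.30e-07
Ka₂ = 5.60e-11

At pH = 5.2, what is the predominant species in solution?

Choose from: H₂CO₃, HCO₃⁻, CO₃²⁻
H₂CO₃

pKa1 = 6.37, pKa2 = 10.25. Each pKa is the crossover between adjacent species; pH = 5.2 lies in the region where H₂CO₃ predominates.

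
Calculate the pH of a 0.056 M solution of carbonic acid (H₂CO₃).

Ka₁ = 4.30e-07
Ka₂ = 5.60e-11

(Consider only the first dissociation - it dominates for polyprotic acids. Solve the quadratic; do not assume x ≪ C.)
pH = 3.81

x² + Ka₁·x − Ka₁·C = 0 with Ka₁ = 4.30e-07, C = 0.056.
x = (−Ka₁ + √(Ka₁² + 4·Ka₁·C))/2 = 1.5496e-04 M, so pH = 3.81.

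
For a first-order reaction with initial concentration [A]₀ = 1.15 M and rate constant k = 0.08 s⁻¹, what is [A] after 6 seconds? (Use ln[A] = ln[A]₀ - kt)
0.7116 M

ln[A] = ln[A]₀ - k·t = ln(1.15) - (0.08)·(6) = 0.1398 - 0.4800 = -0.3402
[A] = e^(-0.3402) = 0.7116 M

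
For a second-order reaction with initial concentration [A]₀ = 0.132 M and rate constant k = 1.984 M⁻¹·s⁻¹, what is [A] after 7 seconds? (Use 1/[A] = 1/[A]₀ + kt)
0.0466 M

1/[A] = 1/[A]₀ + k·t = 1/0.132 + (1.984)·(7) = 7.5758 + 13.8880 = 21.4638
[A] = 1/21.4638 = 0.0466 M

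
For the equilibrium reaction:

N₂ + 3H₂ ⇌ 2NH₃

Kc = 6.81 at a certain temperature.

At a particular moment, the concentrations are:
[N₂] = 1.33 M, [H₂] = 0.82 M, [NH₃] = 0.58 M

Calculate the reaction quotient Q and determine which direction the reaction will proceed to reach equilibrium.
Q = 0.459, Q < K, reaction proceeds forward (toward products)

Q = ([NH₃]^2) / ([N₂] × [H₂]^3)
  = ((0.58)^2) / ((1.33)·(0.82)^3) = 0.3364/0.73332 = 0.4587
Since Q = 0.4587 < Kc = 6.81, the reaction proceeds forward (toward products) to reach equilibrium.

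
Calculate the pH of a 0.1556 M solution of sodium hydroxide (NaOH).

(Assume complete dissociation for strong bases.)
pH = 13.19

[OH⁻] = 0.1556 M for strong base. pOH = -log[OH⁻] = 0.81, pH = 14 - pOH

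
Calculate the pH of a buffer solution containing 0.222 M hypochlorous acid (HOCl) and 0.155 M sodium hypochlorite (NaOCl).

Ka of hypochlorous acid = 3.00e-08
pH = 7.37

pKa = -log(3.00e-08) = 7.52. pH = pKa + log([A⁻]/[HA]) = 7.52 + log(0.155/0.222)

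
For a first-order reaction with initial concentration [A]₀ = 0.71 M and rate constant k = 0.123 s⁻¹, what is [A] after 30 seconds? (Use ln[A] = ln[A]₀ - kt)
0.0177 M

ln[A] = ln[A]₀ - k·t = ln(0.71) - (0.123)·(30) = -0.3425 - 3.6900 = -4.0325
[A] = e^(-4.0325) = 0.0177 M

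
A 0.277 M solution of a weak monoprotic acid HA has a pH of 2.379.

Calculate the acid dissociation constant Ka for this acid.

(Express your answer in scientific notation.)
K_a = 6.40e-05

[H⁺] = 10^(−pH) = 10^(−2.379) = 4.178e-03 M. For HA ⇌ H⁺ + A⁻, Ka = x²/(C − x) = (4.178e-03)²/(0.277 − 4.178e-03) = 6.40e-05.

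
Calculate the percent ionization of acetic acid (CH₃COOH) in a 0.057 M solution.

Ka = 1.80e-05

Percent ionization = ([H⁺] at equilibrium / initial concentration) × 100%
Percent ionization = 1.76%

Let x = [H⁺]. Ka = x²/(C - x) ⇒ x² + (1.80e-05)x - (1.80e-05)(0.057) = 0. x = 1.0040e-03. Percent = (1.0040e-03/0.057) × 100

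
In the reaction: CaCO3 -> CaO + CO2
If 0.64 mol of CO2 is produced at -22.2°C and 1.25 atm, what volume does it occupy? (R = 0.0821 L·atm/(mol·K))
T = -22.2°C + 273.15 = 250.95 K
V = nRT/P = (0.64 × 0.0821 × 250.95) / 1.25
V = 10.55 L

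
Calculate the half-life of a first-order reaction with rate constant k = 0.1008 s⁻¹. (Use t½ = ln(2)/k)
6.88 s

t½ = ln(2)/k = 0.6931/0.1008 = 6.88 s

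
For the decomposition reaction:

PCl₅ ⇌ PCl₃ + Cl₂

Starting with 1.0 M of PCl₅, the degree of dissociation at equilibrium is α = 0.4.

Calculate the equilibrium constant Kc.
K_c = 0.2667

x = α·[A]₀ = 0.4 × 1.0 = 0.4 M dissociated.
At eq: [PCl₅] = 1.0 − 0.4 = 0.6 M; [PCl₃] = [Cl₂] = x = 0.4 M.
Kc = [PCl₃][Cl₂]/[PCl₅] = (0.4)²/0.6 = 0.2667.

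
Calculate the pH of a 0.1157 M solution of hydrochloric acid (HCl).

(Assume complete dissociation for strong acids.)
pH = 0.94

[H⁺] = 0.1157 M for strong acid. pH = -log[H⁺] = -log(0.1157)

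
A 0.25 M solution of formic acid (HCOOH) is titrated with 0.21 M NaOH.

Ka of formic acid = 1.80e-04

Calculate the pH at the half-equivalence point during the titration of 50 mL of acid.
pH = pKa = 3.74

At the half-equivalence point, [HA] = [A⁻], so by Henderson–Hasselbalch pH = pKa + log(1) = pKa.
pKa = −log(1.80e-04) = 3.74.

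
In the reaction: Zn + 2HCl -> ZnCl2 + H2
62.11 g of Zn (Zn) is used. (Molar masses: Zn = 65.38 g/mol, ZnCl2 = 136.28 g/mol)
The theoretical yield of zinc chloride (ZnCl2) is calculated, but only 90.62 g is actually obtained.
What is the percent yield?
Moles of Zn = 62.11 g ÷ 65.38 g/mol = 0.949985 mol
Mole ratio: 1 mol ZnCl2 / 1 mol Zn
Moles of ZnCl2 = 0.949985 × (1/1) = 0.949985 mol
Theoretical yield = 0.949985 mol × 136.28 g/mol = 129.46 g
Actual yield = 90.62 g
Percent yield = (90.62 / 129.46) × 100% = 70.0%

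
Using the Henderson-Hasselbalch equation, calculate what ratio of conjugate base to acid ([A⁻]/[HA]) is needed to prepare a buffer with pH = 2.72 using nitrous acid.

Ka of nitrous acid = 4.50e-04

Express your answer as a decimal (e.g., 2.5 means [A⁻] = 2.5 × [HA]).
[A⁻]/[HA] = 0.236

pKa = −log(4.50e-04) = 3.3468. pH = pKa + log([A⁻]/[HA]). 2.72 = 3.3468 + log(ratio). log(ratio) = 2.72 − 3.3468 = -0.6268. ratio = 10^(-0.6268) = 0.236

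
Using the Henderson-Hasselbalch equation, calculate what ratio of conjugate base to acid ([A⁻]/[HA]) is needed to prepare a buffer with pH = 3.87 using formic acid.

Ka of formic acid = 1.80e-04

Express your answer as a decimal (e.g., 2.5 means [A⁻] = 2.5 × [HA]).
[A⁻]/[HA] = 1.334

pKa = −log(1.80e-04) = 3.7447. pH = pKa + log([A⁻]/[HA]). 3.87 = 3.7447 + log(ratio). log(ratio) = 3.87 − 3.7447 = 0.1253. ratio = 10^(0.1253) = 1.334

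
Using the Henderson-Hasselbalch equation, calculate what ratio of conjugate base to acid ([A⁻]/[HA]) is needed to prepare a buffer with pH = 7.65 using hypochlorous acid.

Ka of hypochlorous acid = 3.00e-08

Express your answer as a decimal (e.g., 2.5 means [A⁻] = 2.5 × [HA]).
[A⁻]/[HA] = 1.340

pKa = −log(3.00e-08) = 7.5229. pH = pKa + log([A⁻]/[HA]). 7.65 = 7.5229 + log(ratio). log(ratio) = 7.65 − 7.5229 = 0.1271. ratio = 10^(0.1271) = 1.340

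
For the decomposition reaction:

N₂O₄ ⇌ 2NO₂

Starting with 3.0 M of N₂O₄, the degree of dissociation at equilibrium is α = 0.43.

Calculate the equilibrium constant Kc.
K_c = 3.8926

x = α·[A]₀ = 0.43 × 3.0 = 1.29 M dissociated.
At eq: [N₂O₄] = 3.0 − 1.29 = 1.71 M; [NO₂] = 2x = 2.58 M.
Kc = [NO₂]²/[N₂O₄] = (2.58)²/1.71 = 3.893.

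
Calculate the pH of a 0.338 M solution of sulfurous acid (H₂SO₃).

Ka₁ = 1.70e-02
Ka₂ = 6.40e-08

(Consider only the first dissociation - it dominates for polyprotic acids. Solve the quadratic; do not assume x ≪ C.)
pH = 1.17

x² + Ka₁·x − Ka₁·C = 0 with Ka₁ = 1.70e-02, C = 0.338.
x = (−Ka₁ + √(Ka₁² + 4·Ka₁·C))/2 = 6.7777e-02 M, so pH = 1.17.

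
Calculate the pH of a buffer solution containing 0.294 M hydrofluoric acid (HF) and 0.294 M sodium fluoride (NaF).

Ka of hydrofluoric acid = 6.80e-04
pH = 3.17

pKa = -log(6.80e-04) = 3.17. pH = pKa + log([A⁻]/[HA]) = 3.17 + log(0.294/0.294)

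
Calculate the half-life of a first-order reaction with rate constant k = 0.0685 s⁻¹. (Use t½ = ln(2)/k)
10.12 s

t½ = ln(2)/k = 0.6931/0.0685 = 10.12 s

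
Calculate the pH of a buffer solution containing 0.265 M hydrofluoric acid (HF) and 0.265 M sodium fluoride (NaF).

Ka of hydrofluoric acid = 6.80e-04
pH = 3.17

pKa = -log(6.80e-04) = 3.17. pH = pKa + log([A⁻]/[HA]) = 3.17 + log(0.265/0.265)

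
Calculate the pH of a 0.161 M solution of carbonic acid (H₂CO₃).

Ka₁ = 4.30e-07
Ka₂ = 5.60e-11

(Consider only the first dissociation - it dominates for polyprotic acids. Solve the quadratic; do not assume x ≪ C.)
pH = 3.58

x² + Ka₁·x − Ka₁·C = 0 with Ka₁ = 4.30e-07, C = 0.161.
x = (−Ka₁ + √(Ka₁² + 4·Ka₁·C))/2 = 2.6290e-04 M, so pH = 3.58.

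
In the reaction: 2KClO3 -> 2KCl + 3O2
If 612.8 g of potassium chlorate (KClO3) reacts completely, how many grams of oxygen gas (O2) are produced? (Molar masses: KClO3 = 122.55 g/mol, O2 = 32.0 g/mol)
Moles of KClO3 = 612.8 g ÷ 122.55 g/mol = 5.00041 mol
Mole ratio: 3 mol O2 / 2 mol KClO3
Moles of O2 = 5.00041 × (3/2) = 7.50061 mol
Mass of O2 = 7.50061 mol × 32.0 g/mol = 240 g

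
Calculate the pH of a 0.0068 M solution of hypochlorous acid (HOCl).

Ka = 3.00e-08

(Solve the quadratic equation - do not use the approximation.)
pH = 4.85

x² + Ka×x - Ka×C = 0. Using quadratic formula: [H⁺] = 1.4268e-05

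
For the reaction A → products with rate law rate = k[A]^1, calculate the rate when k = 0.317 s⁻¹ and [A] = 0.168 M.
0.05326 M/s

rate = k·[A]^1 = 0.317·(0.168)^1 = 0.317·0.168 = 0.05326 M/s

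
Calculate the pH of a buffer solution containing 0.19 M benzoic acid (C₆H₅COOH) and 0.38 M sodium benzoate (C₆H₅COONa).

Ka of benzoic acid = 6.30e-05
pH = 4.50

pKa = -log(6.30e-05) = 4.20. pH = pKa + log([A⁻]/[HA]) = 4.20 + log(0.38/0.19)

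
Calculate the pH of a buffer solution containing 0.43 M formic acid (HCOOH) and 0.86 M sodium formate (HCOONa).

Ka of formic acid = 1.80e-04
pH = 4.05

pKa = -log(1.80e-04) = 3.74. pH = pKa + log([A⁻]/[HA]) = 3.74 + log(0.86/0.43)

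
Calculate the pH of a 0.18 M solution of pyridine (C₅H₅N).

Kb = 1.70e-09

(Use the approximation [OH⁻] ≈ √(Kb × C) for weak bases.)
pH = 9.24

[OH⁻] = √(Kb × C) = √(1.70e-09 × 0.18) = 1.7493e-05. pOH = 4.76, pH = 14 - pOH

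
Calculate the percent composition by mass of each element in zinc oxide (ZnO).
Zn: 80.34%, O: 19.66%

Molar mass of ZnO = 81.38 g/mol
% Zn = (1 × 65.38) / 81.38 × 100% = 65.38 / 81.38 × 100% = 80.34%
% O = (1 × 16.0) / 81.38 × 100% = 16 / 81.38 × 100% = 19.66%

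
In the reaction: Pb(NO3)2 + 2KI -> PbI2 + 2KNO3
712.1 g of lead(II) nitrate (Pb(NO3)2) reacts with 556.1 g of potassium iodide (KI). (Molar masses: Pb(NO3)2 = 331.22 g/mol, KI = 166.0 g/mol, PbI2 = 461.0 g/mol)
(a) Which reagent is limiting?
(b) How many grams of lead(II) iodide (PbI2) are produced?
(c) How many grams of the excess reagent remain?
(a) KI, (b) 772.2 g, (c) 157.3 g

Moles of Pb(NO3)2 = 712.1 g ÷ 331.22 g/mol = 2.14993 mol
Moles of KI = 556.1 g ÷ 166.0 g/mol = 3.35 mol
Moles ÷ coefficient: Pb(NO3)2: 2.14993/1 = 2.15, KI: 3.35/2 = 1.675
(a) KI has the smaller value, so KI is the limiting reagent.
(b) Moles of PbI2 = 3.35 mol KI × (1/2) = 1.675 mol; mass = 1.675 mol × 461.0 g/mol = 772.2 g
(c) Pb(NO3)2 consumed = 3.35 × (1/2) = 1.675 mol; remaining = 2.14993 − 1.675 = 0.474931 mol; mass = 0.474931 mol × 331.22 g/mol = 157.3 g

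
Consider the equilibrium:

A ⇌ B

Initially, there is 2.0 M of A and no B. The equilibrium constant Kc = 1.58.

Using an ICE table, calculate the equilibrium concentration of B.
[B] = 1.225 M

ICE: [A] = 2.0 − x, [B] = x.
Kc = x/(2.0 − x) = 1.58 ⇒ x = 1.58·2.0/(1 + 1.58) = 3.16/2.58 = 1.225.
[B] = x = 1.225 M.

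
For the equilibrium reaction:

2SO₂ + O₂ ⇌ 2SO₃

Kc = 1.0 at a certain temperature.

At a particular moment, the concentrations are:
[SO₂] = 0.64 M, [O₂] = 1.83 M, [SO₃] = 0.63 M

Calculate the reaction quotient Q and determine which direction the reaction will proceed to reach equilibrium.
Q = 0.530, Q < K, reaction proceeds forward (toward products)

Q = ([SO₃]^2) / ([SO₂]^2 × [O₂])
  = ((0.63)^2) / ((0.64)^2·(1.83)) = 0.3969/0.74957 = 0.5295
Since Q = 0.5295 < Kc = 1.0, the reaction proceeds forward (toward products) to reach equilibrium.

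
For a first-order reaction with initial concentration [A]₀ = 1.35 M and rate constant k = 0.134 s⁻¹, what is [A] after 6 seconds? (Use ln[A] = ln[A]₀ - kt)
0.6042 M

ln[A] = ln[A]₀ - k·t = ln(1.35) - (0.134)·(6) = 0.3001 - 0.8040 = -0.5039
[A] = e^(-0.5039) = 0.6042 M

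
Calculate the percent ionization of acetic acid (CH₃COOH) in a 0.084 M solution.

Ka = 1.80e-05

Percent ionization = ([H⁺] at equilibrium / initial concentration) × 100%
Percent ionization = 1.45%

Let x = [H⁺]. Ka = x²/(C - x) ⇒ x² + (1.80e-05)x - (1.80e-05)(0.084) = 0. x = 1.2207e-03. Percent = (1.2207e-03/0.084) × 100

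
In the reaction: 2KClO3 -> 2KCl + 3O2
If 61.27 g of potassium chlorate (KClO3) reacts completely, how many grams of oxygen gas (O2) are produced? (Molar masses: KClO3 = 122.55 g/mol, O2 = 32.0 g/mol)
Moles of KClO3 = 61.27 g ÷ 122.55 g/mol = 0.499959 mol
Mole ratio: 3 mol O2 / 2 mol KClO3
Moles of O2 = 0.499959 × (3/2) = 0.749939 mol
Mass of O2 = 0.749939 mol × 32.0 g/mol = 24 g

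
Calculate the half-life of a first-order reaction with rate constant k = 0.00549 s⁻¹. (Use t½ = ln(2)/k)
126.26 s

t½ = ln(2)/k = 0.6931/0.00549 = 126.26 s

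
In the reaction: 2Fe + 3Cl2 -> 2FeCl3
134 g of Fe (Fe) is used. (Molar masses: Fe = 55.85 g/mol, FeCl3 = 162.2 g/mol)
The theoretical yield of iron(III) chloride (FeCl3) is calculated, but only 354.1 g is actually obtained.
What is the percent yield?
Moles of Fe = 134 g ÷ 55.85 g/mol = 2.39928 mol
Mole ratio: 2 mol FeCl3 / 2 mol Fe
Moles of FeCl3 = 2.39928 × (2/2) = 2.39928 mol
Theoretical yield = 2.39928 mol × 162.2 g/mol = 389.16 g
Actual yield = 354.1 g
Percent yield = (354.1 / 389.16) × 100% = 91.0%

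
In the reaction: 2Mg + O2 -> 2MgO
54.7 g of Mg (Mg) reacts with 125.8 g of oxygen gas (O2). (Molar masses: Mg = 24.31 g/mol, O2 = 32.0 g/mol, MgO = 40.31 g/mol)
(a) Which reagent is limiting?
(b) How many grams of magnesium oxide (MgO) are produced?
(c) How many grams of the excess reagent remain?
(a) Mg, (b) 90.7 g, (c) 89.8 g

Moles of Mg = 54.7 g ÷ 24.31 g/mol = 2.2501 mol
Moles of O2 = 125.8 g ÷ 32.0 g/mol = 3.93125 mol
Moles ÷ coefficient: Mg: 2.2501/2 = 1.125, O2: 3.93125/1 = 3.931
(a) Mg has the smaller value, so Mg is the limiting reagent.
(b) Moles of MgO = 2.2501 mol Mg × (2/2) = 2.2501 mol; mass = 2.2501 mol × 40.31 g/mol = 90.7 g
(c) O2 consumed = 2.2501 × (1/2) = 1.12505 mol; remaining = 3.93125 − 1.12505 = 2.8062 mol; mass = 2.8062 mol × 32.0 g/mol = 89.8 g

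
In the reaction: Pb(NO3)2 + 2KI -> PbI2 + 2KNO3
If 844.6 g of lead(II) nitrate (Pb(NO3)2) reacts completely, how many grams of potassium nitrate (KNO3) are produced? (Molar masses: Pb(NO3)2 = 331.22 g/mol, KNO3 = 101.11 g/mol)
Moles of Pb(NO3)2 = 844.6 g ÷ 331.22 g/mol = 2.54997 mol
Mole ratio: 2 mol KNO3 / 1 mol Pb(NO3)2
Moles of KNO3 = 2.54997 × (2/1) = 5.09993 mol
Mass of KNO3 = 5.09993 mol × 101.11 g/mol = 515.7 g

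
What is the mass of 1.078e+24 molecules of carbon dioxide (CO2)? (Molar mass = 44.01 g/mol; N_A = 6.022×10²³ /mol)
Moles = 1.078e+24 ÷ 6.022×10²³ = 1.7901 mol
Mass = 1.7901 mol × 44.01 g/mol = 78.78 g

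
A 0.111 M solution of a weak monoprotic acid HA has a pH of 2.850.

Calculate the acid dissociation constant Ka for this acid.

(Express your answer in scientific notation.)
K_a = 1.82e-05

[H⁺] = 10^(−pH) = 10^(−2.850) = 1.413e-03 M. For HA ⇌ H⁺ + A⁻, Ka = x²/(C − x) = (1.413e-03)²/(0.111 − 1.413e-03) = 1.82e-05.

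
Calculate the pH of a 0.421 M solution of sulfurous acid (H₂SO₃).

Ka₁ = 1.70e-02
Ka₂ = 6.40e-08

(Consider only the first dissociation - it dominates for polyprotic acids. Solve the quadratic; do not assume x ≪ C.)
pH = 1.12

x² + Ka₁·x − Ka₁·C = 0 with Ka₁ = 1.70e-02, C = 0.421.
x = (−Ka₁ + √(Ka₁² + 4·Ka₁·C))/2 = 7.6525e-02 M, so pH = 1.12.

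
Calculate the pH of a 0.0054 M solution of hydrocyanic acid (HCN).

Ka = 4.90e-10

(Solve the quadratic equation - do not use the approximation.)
pH = 5.79

x² + Ka×x - Ka×C = 0. Using quadratic formula: [H⁺] = 1.6264e-06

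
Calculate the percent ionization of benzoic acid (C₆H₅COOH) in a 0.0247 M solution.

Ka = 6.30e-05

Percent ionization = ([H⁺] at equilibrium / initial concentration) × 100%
Percent ionization = 4.92%

Let x = [H⁺]. Ka = x²/(C - x) ⇒ x² + (6.30e-05)x - (6.30e-05)(0.0247) = 0. x = 1.2163e-03. Percent = (1.2163e-03/0.0247) × 100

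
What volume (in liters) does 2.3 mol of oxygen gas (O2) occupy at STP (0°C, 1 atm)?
At STP, 1 mol of gas occupies 22.4 L
Volume = 2.3 mol × 22.4 L/mol = 51.52 L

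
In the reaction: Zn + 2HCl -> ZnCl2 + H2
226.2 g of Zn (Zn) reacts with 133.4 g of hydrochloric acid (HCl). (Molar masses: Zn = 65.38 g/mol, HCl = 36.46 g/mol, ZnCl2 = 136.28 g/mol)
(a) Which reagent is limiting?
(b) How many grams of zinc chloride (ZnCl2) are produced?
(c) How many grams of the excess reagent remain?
(a) HCl, (b) 249.3 g, (c) 106.6 g

Moles of Zn = 226.2 g ÷ 65.38 g/mol = 3.45977 mol
Moles of HCl = 133.4 g ÷ 36.46 g/mol = 3.6588 mol
Moles ÷ coefficient: Zn: 3.45977/1 = 3.46, HCl: 3.6588/2 = 1.829
(a) HCl has the smaller value, so HCl is the limiting reagent.
(b) Moles of ZnCl2 = 3.6588 mol HCl × (1/2) = 1.8294 mol; mass = 1.8294 mol × 136.28 g/mol = 249.3 g
(c) Zn consumed = 3.6588 × (1/2) = 1.8294 mol; remaining = 3.45977 − 1.8294 = 1.63037 mol; mass = 1.63037 mol × 65.38 g/mol = 106.6 g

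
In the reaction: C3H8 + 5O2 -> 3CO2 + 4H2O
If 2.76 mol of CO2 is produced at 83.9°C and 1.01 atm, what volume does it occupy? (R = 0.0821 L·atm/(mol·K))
T = 83.9°C + 273.15 = 357.05 K
V = nRT/P = (2.76 × 0.0821 × 357.05) / 1.01
V = 80.11 L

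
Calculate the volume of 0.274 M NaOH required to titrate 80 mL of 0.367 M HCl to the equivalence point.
V_{base} = 107.2 mL

At equivalence: moles acid = moles base.
moles HCl = 0.367 M × 0.08 L = 0.02936 mol
V_NaOH = 0.02936 mol ÷ 0.274 M = 0.1072 L = 107.2 mL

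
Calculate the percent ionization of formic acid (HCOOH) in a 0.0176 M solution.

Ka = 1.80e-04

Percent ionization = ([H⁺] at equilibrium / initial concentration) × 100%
Percent ionization = 9.61%

Let x = [H⁺]. Ka = x²/(C - x) ⇒ x² + (1.80e-04)x - (1.80e-04)(0.0176) = 0. x = 1.6922e-03. Percent = (1.6922e-03/0.0176) × 100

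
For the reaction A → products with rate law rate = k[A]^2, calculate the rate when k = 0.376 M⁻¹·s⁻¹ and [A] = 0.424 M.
0.0676 M/s

rate = k·[A]^2 = 0.376·(0.424)^2 = 0.376·0.179776 = 0.0676 M/s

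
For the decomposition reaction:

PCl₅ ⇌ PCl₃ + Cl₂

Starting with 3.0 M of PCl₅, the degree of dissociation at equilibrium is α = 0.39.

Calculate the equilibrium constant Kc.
K_c = 0.7480

x = α·[A]₀ = 0.39 × 3.0 = 1.17 M dissociated.
At eq: [PCl₅] = 3.0 − 1.17 = 1.83 M; [PCl₃] = [Cl₂] = x = 1.17 M.
Kc = [PCl₃][Cl₂]/[PCl₅] = (1.17)²/1.83 = 0.748.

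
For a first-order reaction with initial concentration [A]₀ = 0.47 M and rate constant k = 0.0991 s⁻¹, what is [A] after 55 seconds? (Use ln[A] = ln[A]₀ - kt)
0.0020 M

ln[A] = ln[A]₀ - k·t = ln(0.47) - (0.0991)·(55) = -0.7550 - 5.4505 = -6.2055
[A] = e^(-6.2055) = 0.0020 M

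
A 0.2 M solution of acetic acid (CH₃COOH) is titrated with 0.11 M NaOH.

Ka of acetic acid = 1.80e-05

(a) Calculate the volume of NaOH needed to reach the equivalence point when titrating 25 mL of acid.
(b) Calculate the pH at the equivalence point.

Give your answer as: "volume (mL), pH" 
V = 45.5 mL, pH = 8.80

(a) At equivalence: moles acid = moles base.
moles acid = 0.2 × 0.025 = 0.005 mol; V_NaOH = 0.005/0.11 = 0.04545 L = 45.5 mL.
(b) At equivalence, all acid → conjugate base A⁻ at [A⁻] = 0.005/0.07045 = 0.07097 M.
Kb = Kw/Ka = 1.0e-14/1.80e-05 = 5.556e-10; [OH⁻] = √(Kb·[A⁻]) = 6.279e-06; pOH = 5.20; pH = 14 − pOH = 8.80.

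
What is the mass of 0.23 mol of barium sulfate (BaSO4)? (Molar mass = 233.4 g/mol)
Mass = 0.23 mol × 233.4 g/mol = 53.68 g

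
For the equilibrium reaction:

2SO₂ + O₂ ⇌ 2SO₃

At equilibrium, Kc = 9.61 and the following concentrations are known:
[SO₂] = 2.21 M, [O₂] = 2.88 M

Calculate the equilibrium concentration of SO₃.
[SO₃] = 11.6265 M

Kc = ([SO₃]^2) / ([SO₂]^2 × [O₂]) = 9.61
[SO₃]^2 = Kc · (reactant terms)/(other product terms) = 9.61 · 14.066 / 1 = 135.18
[SO₃] = (135.18)^(1/2) = 11.6265 M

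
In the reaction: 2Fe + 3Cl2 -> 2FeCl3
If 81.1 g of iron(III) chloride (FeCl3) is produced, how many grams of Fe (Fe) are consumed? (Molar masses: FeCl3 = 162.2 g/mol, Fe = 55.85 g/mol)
Moles of FeCl3 = 81.1 g ÷ 162.2 g/mol = 0.5 mol
Mole ratio: 2 mol Fe / 2 mol FeCl3
Moles of Fe = 0.5 × (2/2) = 0.5 mol
Mass of Fe = 0.5 mol × 55.85 g/mol = 27.93 g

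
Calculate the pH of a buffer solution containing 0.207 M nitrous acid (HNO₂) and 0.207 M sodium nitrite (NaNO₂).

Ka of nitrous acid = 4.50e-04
pH = 3.35

pKa = -log(4.50e-04) = 3.35. pH = pKa + log([A⁻]/[HA]) = 3.35 + log(0.207/0.207)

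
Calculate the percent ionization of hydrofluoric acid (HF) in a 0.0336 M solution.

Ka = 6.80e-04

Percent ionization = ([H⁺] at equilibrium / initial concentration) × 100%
Percent ionization = 13.3%

Let x = [H⁺]. Ka = x²/(C - x) ⇒ x² + (6.80e-04)x - (6.80e-04)(0.0336) = 0. x = 4.4520e-03. Percent = (4.4520e-03/0.0336) × 100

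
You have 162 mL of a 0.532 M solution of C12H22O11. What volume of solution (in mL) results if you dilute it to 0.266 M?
Using M₁V₁ = M₂V₂:
0.532 × 162 = 0.266 × V₂
V₂ = (0.532 × 162) / 0.266 = 324 mL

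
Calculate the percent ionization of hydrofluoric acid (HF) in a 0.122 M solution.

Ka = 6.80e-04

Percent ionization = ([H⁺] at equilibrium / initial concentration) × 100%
Percent ionization = 7.19%

Let x = [H⁺]. Ka = x²/(C - x) ⇒ x² + (6.80e-04)x - (6.80e-04)(0.122) = 0. x = 8.7746e-03. Percent = (8.7746e-03/0.122) × 100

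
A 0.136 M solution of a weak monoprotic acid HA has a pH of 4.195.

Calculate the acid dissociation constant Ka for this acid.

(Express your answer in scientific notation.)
K_a = 3.00e-08

[H⁺] = 10^(−pH) = 10^(−4.195) = 6.383e-05 M. For HA ⇌ H⁺ + A⁻, Ka = x²/(C − x) = (6.383e-05)²/(0.136 − 6.383e-05) = 3.00e-08.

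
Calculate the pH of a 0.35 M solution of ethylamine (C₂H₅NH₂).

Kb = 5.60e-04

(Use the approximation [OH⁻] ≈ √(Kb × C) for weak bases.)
pH = 12.15

[OH⁻] = √(Kb × C) = √(5.60e-04 × 0.35) = 1.4000e-02. pOH = 1.85, pH = 14 - pOH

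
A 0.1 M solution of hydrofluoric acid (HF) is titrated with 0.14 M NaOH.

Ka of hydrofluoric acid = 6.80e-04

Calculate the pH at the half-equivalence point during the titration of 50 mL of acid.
pH = pKa = 3.17

At the half-equivalence point, [HA] = [A⁻], so by Henderson–Hasselbalch pH = pKa + log(1) = pKa.
pKa = −log(6.80e-04) = 3.17.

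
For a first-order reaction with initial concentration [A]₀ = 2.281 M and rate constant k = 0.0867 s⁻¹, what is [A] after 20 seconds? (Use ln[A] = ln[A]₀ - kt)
0.4028 M

ln[A] = ln[A]₀ - k·t = ln(2.281) - (0.0867)·(20) = 0.8246 - 1.7340 = -0.9094
[A] = e^(-0.9094) = 0.4028 M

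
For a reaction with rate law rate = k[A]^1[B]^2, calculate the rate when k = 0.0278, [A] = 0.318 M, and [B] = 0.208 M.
0.0003825 M/s

rate = k·[A]^1·[B]^2 = 0.0278·(0.318)^1·(0.208)^2 = 0.0278·0.318·0.043264 = 0.0003825 M/s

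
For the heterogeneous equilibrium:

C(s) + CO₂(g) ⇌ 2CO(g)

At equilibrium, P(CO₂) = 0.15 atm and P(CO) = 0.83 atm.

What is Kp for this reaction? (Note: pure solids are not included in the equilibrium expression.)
K_p = 4.593

Solid C is excluded.
Kp = P(CO)²/P(CO₂) = (0.83)²/0.15 = 0.6889/0.15 = 4.593.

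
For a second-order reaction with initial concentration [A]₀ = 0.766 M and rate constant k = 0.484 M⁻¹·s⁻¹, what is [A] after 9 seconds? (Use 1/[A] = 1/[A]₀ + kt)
0.1766 M

1/[A] = 1/[A]₀ + k·t = 1/0.766 + (0.484)·(9) = 1.3055 + 4.3560 = 5.6615
[A] = 1/5.6615 = 0.1766 M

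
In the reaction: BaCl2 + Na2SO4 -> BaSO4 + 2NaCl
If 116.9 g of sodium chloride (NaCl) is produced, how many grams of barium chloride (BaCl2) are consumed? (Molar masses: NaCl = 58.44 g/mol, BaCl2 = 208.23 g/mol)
Moles of NaCl = 116.9 g ÷ 58.44 g/mol = 2.00034 mol
Mole ratio: 1 mol BaCl2 / 2 mol NaCl
Moles of BaCl2 = 2.00034 × (1/2) = 1.00017 mol
Mass of BaCl2 = 1.00017 mol × 208.23 g/mol = 208.3 g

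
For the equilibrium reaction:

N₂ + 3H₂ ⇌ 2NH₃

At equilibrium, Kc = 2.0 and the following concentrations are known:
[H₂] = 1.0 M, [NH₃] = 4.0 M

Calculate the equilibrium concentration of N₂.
[N₂] = 8.0000 M

Kc = ([NH₃]^2) / ([N₂] × [H₂]^3) = 2.0
[N₂]^1 = (product terms)/(Kc · other reactant terms) = 16 / (2.0 · 1) = 8
[N₂] = 8.0000 M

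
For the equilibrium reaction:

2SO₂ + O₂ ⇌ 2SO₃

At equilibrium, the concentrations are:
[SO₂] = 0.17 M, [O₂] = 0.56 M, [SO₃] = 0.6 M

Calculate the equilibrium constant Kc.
K_c = 22.2442

Kc = ([SO₃]^2) / ([SO₂]^2 × [O₂])
   = ((0.6)^2) / ((0.17)^2·(0.56))
   = 0.36 / 0.016184 = 22.2442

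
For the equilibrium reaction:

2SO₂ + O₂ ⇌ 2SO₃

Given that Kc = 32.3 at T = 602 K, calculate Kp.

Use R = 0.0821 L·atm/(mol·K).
K_p = 0.6535

Δn = (moles gaseous products) − (moles gaseous reactants) = -1
T = 602 K; RT = 0.0821 × 602 = 49.4242
Kp = Kc·(RT)^Δn = 32.3 × (49.4242)^-1 = 32.3 × 0.020233 = 0.6535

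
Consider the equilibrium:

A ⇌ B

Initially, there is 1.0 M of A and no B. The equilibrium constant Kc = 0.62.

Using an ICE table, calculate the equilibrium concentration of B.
[B] = 0.383 M

ICE: [A] = 1.0 − x, [B] = x.
Kc = x/(1.0 − x) = 0.62 ⇒ x = 0.62·1.0/(1 + 0.62) = 0.62/1.62 = 0.3827.
[B] = x = 0.383 M.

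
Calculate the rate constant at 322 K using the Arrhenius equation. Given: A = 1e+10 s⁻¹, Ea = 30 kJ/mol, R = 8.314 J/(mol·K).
1.36e+05 s⁻¹

k = A·exp(-Ea/(R·T)) = 1e+10·exp(-30000/(8.314·322)) = 1e+10·exp(-11.2061) = 1e+10·1.3591e-05 = 1.36e+05 s⁻¹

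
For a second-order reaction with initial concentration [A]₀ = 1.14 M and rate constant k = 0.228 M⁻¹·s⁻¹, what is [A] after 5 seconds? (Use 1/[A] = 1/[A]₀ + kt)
0.4957 M

1/[A] = 1/[A]₀ + k·t = 1/1.14 + (0.228)·(5) = 0.8772 + 1.1400 = 2.0172
[A] = 1/2.0172 = 0.4957 M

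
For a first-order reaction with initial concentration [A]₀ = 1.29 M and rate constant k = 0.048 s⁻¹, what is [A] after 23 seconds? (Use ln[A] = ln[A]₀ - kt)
0.4277 M

ln[A] = ln[A]₀ - k·t = ln(1.29) - (0.048)·(23) = 0.2546 - 1.1040 = -0.8494
[A] = e^(-0.8494) = 0.4277 M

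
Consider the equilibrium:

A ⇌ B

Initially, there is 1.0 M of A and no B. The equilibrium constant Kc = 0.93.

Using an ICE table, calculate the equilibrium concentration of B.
[B] = 0.482 M

ICE: [A] = 1.0 − x, [B] = x.
Kc = x/(1.0 − x) = 0.93 ⇒ x = 0.93·1.0/(1 + 0.93) = 0.93/1.93 = 0.4819.
[B] = x = 0.482 M.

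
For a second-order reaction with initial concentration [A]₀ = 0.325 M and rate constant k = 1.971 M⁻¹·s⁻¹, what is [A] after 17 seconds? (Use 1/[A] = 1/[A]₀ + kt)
0.0273 M

1/[A] = 1/[A]₀ + k·t = 1/0.325 + (1.971)·(17) = 3.0769 + 33.5070 = 36.5839
[A] = 1/36.5839 = 0.0273 M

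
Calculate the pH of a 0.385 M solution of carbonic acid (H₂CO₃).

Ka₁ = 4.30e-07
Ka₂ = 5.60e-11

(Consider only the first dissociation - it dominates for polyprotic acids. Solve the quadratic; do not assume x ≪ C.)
pH = 3.39

x² + Ka₁·x − Ka₁·C = 0 with Ka₁ = 4.30e-07, C = 0.385.
x = (−Ka₁ + √(Ka₁² + 4·Ka₁·C))/2 = 4.0666e-04 M, so pH = 3.39.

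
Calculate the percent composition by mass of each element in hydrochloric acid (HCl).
H: 2.76%, Cl: 97.23%

Molar mass of HCl = 36.46 g/mol
% H = (1 × 1.008) / 36.46 × 100% = 1.008 / 36.46 × 100% = 2.76%
% Cl = (1 × 35.45) / 36.46 × 100% = 35.45 / 36.46 × 100% = 97.23%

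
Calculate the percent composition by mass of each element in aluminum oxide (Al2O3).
Al: 52.92%, O: 47.08%

Molar mass of Al2O3 = 101.96 g/mol
% Al = (2 × 26.98) / 101.96 × 100% = 53.96 / 101.96 × 100% = 52.92%
% O = (3 × 16.0) / 101.96 × 100% = 48 / 101.96 × 100% = 47.08%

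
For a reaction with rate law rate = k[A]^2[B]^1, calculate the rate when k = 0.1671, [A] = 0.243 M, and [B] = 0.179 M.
0.001766 M/s

rate = k·[A]^2·[B]^1 = 0.1671·(0.243)^2·(0.179)^1 = 0.1671·0.059049·0.179 = 0.001766 M/s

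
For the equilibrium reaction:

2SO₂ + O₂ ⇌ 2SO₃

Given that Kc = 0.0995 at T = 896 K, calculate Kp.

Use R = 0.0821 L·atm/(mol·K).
K_p = 0.0014

Δn = (moles gaseous products) − (moles gaseous reactants) = -1
T = 896 K; RT = 0.0821 × 896 = 73.5616
Kp = Kc·(RT)^Δn = 0.0995 × (73.5616)^-1 = 0.0995 × 0.013594 = 0.0014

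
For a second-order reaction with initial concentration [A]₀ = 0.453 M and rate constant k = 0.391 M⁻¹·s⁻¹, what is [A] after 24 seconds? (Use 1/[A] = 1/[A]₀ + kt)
0.0863 M

1/[A] = 1/[A]₀ + k·t = 1/0.453 + (0.391)·(24) = 2.2075 + 9.3840 = 11.5915
[A] = 1/11.5915 = 0.0863 M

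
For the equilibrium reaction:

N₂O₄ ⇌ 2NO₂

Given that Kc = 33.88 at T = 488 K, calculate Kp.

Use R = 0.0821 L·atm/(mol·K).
K_p = 1.36e+03

Δn = (moles gaseous products) − (moles gaseous reactants) = 1
T = 488 K; RT = 0.0821 × 488 = 40.0648
Kp = Kc·(RT)^Δn = 33.88 × (40.0648)^1 = 33.88 × 40.0648 = 1.36e+03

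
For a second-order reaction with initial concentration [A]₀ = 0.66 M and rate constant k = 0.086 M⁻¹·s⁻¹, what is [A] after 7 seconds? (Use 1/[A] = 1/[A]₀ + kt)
0.4723 M

1/[A] = 1/[A]₀ + k·t = 1/0.66 + (0.086)·(7) = 1.5152 + 0.6020 = 2.1172
[A] = 1/2.1172 = 0.4723 M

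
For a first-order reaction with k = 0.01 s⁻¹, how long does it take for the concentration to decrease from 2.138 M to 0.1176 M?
290.03 s

From ln[A] = ln[A]₀ - k·t: t = ln([A]₀/[A])/k = ln(2.138/0.1176)/0.01 = ln(18.1803)/0.01 = 2.9003/0.01 = 290.03 s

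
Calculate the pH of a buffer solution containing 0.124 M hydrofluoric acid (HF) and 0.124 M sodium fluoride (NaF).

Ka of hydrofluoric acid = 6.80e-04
pH = 3.17

pKa = -log(6.80e-04) = 3.17. pH = pKa + log([A⁻]/[HA]) = 3.17 + log(0.124/0.124)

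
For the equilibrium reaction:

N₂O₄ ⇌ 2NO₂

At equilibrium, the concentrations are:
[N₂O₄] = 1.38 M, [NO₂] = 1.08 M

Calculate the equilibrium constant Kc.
K_c = 0.8452

Kc = ([NO₂]^2) / ([N₂O₄])
   = ((1.08)^2) / ((1.38))
   = 1.1664 / 1.38 = 0.8452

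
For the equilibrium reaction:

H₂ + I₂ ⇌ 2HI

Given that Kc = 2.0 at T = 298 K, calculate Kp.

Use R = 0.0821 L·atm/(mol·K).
K_p = 2.0000

Δn = (moles gaseous products) − (moles gaseous reactants) = 0
T = 298 K; RT = 0.0821 × 298 = 24.4658
Kp = Kc·(RT)^Δn = 2.0 × (24.4658)^0 = 2.0 × 1 = 2.0000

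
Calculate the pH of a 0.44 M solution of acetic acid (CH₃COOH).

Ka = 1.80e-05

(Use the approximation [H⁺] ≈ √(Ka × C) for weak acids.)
pH = 2.55

[H⁺] = √(Ka × C) = √(1.80e-05 × 0.44) = 2.8142e-03. pH = -log(2.8142e-03)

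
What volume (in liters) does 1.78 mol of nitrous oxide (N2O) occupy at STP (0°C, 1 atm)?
At STP, 1 mol of gas occupies 22.4 L
Volume = 1.78 mol × 22.4 L/mol = 39.87 L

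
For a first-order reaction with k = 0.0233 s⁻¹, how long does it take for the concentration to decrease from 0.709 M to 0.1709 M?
61.06 s

From ln[A] = ln[A]₀ - k·t: t = ln([A]₀/[A])/k = ln(0.709/0.1709)/0.0233 = ln(4.1486)/0.0233 = 1.4228/0.0233 = 61.06 s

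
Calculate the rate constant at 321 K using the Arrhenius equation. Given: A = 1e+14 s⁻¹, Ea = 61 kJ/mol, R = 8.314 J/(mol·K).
1.18e+04 s⁻¹

k = A·exp(-Ea/(R·T)) = 1e+14·exp(-61000/(8.314·321)) = 1e+14·exp(-22.8568) = 1e+14·1.1842e-10 = 1.18e+04 s⁻¹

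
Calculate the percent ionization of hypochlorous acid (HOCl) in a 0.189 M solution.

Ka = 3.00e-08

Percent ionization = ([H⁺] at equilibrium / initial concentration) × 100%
Percent ionization = 0.0398%

Let x = [H⁺]. Ka = x²/(C - x) ⇒ x² + (3.00e-08)x - (3.00e-08)(0.189) = 0. x = 7.5284e-05. Percent = (7.5284e-05/0.189) × 100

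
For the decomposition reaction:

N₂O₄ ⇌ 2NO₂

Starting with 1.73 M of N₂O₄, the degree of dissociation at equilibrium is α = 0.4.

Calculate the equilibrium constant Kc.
K_c = 1.8453

x = α·[A]₀ = 0.4 × 1.73 = 0.692 M dissociated.
At eq: [N₂O₄] = 1.73 − 0.692 = 1.038 M; [NO₂] = 2x = 1.384 M.
Kc = [NO₂]²/[N₂O₄] = (1.384)²/1.038 = 1.845.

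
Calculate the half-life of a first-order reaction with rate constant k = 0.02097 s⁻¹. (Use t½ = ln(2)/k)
33.05 s

t½ = ln(2)/k = 0.6931/0.02097 = 33.05 s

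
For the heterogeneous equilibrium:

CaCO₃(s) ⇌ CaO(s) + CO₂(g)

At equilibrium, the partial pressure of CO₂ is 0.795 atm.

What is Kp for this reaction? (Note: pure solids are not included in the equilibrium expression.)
K_p = 0.795

Solids (CaCO₃, CaO) have activity 1 and are excluded.
Kp = P(CO₂) = 0.795.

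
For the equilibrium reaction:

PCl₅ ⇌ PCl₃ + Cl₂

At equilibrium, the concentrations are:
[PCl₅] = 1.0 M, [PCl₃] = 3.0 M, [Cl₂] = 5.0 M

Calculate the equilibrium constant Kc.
K_c = 15.0000

Kc = ([PCl₃] × [Cl₂]) / ([PCl₅])
   = ((3.0)·(5.0)) / ((1.0))
   = 15 / 1 = 15.0000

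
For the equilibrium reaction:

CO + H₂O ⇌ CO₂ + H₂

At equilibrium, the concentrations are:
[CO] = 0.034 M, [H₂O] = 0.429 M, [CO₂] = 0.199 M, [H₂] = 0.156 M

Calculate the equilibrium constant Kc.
K_c = 2.1283

Kc = ([CO₂] × [H₂]) / ([CO] × [H₂O])
   = ((0.199)·(0.156)) / ((0.034)·(0.429))
   = 0.031044 / 0.014586 = 2.1283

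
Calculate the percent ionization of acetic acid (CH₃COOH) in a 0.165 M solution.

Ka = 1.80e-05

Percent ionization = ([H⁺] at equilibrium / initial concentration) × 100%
Percent ionization = 1.04%

Let x = [H⁺]. Ka = x²/(C - x) ⇒ x² + (1.80e-05)x - (1.80e-05)(0.165) = 0. x = 1.7144e-03. Percent = (1.7144e-03/0.165) × 100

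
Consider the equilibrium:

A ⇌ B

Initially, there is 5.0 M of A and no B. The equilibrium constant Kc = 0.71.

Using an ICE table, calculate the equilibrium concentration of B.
[B] = 2.076 M

ICE: [A] = 5.0 − x, [B] = x.
Kc = x/(5.0 − x) = 0.71 ⇒ x = 0.71·5.0/(1 + 0.71) = 3.55/1.71 = 2.076.
[B] = x = 2.076 M.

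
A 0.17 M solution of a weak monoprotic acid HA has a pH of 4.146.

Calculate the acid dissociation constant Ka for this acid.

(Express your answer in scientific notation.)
K_a = 3.00e-08

[H⁺] = 10^(−pH) = 10^(−4.146) = 7.145e-05 M. For HA ⇌ H⁺ + A⁻, Ka = x²/(C − x) = (7.145e-05)²/(0.17 − 7.145e-05) = 3.00e-08.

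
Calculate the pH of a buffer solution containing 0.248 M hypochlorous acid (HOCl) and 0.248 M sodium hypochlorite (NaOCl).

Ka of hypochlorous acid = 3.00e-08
pH = 7.52

pKa = -log(3.00e-08) = 7.52. pH = pKa + log([A⁻]/[HA]) = 7.52 + log(0.248/0.248)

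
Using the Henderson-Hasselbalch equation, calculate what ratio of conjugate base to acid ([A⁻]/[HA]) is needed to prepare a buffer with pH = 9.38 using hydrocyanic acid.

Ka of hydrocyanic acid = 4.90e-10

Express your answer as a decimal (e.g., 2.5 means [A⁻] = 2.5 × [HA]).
[A⁻]/[HA] = 1.175

pKa = −log(4.90e-10) = 9.3098. pH = pKa + log([A⁻]/[HA]). 9.38 = 9.3098 + log(ratio). log(ratio) = 9.38 − 9.3098 = 0.0702. ratio = 10^(0.0702) = 1.175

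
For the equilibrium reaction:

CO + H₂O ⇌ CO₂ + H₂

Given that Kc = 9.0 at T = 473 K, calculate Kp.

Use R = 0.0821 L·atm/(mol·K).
K_p = 9.0000

Δn = (moles gaseous products) − (moles gaseous reactants) = 0
T = 473 K; RT = 0.0821 × 473 = 38.8333
Kp = Kc·(RT)^Δn = 9.0 × (38.8333)^0 = 9.0 × 1 = 9.0000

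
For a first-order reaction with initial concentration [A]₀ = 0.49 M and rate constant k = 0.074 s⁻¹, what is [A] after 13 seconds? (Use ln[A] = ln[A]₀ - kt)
0.1872 M

ln[A] = ln[A]₀ - k·t = ln(0.49) - (0.074)·(13) = -0.7133 - 0.9620 = -1.6753
[A] = e^(-1.6753) = 0.1872 M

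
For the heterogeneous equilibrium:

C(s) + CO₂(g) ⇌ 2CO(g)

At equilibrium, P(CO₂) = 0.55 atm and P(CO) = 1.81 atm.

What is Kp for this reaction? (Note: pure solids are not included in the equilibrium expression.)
K_p = 5.957

Solid C is excluded.
Kp = P(CO)²/P(CO₂) = (1.81)²/0.55 = 3.276/0.55 = 5.957.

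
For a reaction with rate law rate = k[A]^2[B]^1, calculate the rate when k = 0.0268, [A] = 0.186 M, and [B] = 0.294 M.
0.0002726 M/s

rate = k·[A]^2·[B]^1 = 0.0268·(0.186)^2·(0.294)^1 = 0.0268·0.034596·0.294 = 0.0002726 M/s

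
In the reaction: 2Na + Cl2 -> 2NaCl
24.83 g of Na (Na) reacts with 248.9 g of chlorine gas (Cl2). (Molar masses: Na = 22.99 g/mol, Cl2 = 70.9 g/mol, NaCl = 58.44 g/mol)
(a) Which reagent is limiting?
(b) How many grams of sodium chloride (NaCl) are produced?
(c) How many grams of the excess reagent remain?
(a) Na, (b) 63.12 g, (c) 210.6 g

Moles of Na = 24.83 g ÷ 22.99 g/mol = 1.08003 mol
Moles of Cl2 = 248.9 g ÷ 70.9 g/mol = 3.51058 mol
Moles ÷ coefficient: Na: 1.08003/2 = 0.54, Cl2: 3.51058/1 = 3.511
(a) Na has the smaller value, so Na is the limiting reagent.
(b) Moles of NaCl = 1.08003 mol Na × (2/2) = 1.08003 mol; mass = 1.08003 mol × 58.44 g/mol = 63.12 g
(c) Cl2 consumed = 1.08003 × (1/2) = 0.540017 mol; remaining = 3.51058 − 0.540017 = 2.97056 mol; mass = 2.97056 mol × 70.9 g/mol = 210.6 g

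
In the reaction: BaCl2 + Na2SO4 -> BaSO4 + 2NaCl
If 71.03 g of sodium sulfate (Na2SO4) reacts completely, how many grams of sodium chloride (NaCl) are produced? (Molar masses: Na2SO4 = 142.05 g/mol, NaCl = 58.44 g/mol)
Moles of Na2SO4 = 71.03 g ÷ 142.05 g/mol = 0.500035 mol
Mole ratio: 2 mol NaCl / 1 mol Na2SO4
Moles of NaCl = 0.500035 × (2/1) = 1.00007 mol
Mass of NaCl = 1.00007 mol × 58.44 g/mol = 58.44 g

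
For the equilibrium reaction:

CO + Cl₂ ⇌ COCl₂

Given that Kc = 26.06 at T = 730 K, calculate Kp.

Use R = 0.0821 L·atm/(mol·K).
K_p = 0.4348

Δn = (moles gaseous products) − (moles gaseous reactants) = -1
T = 730 K; RT = 0.0821 × 730 = 59.933
Kp = Kc·(RT)^Δn = 26.06 × (59.933)^-1 = 26.06 × 0.0166853 = 0.4348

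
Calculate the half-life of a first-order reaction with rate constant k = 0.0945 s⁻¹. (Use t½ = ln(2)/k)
7.33 s

t½ = ln(2)/k = 0.6931/0.0945 = 7.33 s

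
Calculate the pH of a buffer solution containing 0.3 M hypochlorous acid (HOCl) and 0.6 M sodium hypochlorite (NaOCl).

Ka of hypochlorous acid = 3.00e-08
pH = 7.82

pKa = -log(3.00e-08) = 7.52. pH = pKa + log([A⁻]/[HA]) = 7.52 + log(0.6/0.3)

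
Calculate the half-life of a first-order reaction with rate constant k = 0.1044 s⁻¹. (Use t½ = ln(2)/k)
6.64 s

t½ = ln(2)/k = 0.6931/0.1044 = 6.64 s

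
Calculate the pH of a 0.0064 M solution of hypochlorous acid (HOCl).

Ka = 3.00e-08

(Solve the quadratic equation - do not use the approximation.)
pH = 4.86

x² + Ka×x - Ka×C = 0. Using quadratic formula: [H⁺] = 1.3841e-05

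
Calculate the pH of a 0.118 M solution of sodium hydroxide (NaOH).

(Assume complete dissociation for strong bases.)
pH = 13.07

[OH⁻] = 0.118 M for strong base. pOH = -log[OH⁻] = 0.93, pH = 14 - pOH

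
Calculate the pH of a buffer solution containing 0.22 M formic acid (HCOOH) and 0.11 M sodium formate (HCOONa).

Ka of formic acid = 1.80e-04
pH = 3.44

pKa = -log(1.80e-04) = 3.74. pH = pKa + log([A⁻]/[HA]) = 3.74 + log(0.11/0.22)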